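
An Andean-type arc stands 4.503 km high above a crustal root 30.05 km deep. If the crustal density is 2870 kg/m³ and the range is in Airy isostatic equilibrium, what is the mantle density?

Airy balance: ρ_c h = (ρ_m − ρ_c) r → ρ_m = ρ_c (1 + h/r).
ρ_m = 2870 × (1 + 4.503 km/30.05 km) = 3300 kg/m³.

3300 kg/m³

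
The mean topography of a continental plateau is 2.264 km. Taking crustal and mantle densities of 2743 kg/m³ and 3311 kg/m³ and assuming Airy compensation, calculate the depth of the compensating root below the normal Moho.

10.9 km

Equating mass per unit area of the two columns: the weight of the topography is balanced by the buoyancy of the root, ρ_c h = (ρ_m − ρ_c) r.
r = h · ρ_c / (ρ_m − ρ_c) = 2.264 km × 2743 / (3311 − 2743) = 10.9 km.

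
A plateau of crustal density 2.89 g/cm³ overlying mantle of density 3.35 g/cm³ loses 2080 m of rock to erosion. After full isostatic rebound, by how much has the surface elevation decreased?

286 m

Rebound u = e ρ_c/ρ_m = 2080 m × 2.89/3.35 = 1794 m.
Net surface drop = e − u = 2080 m − 1794 m = e (ρ_m − ρ_c)/ρ_m = 286 m.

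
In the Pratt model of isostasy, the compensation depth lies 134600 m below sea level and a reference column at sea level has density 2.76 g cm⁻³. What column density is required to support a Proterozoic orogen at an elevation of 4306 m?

Pratt balance: ρ_ref D = ρ (D + h).
ρ = ρ_ref D/(D + h) = 2.76 × 134600 m/(134600 m + 4306 m) = 2.67 g cm⁻³.

2.67 g cm⁻³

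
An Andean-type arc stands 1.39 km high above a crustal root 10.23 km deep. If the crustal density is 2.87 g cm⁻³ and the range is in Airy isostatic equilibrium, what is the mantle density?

Airy balance: ρ_c h = (ρ_m − ρ_c) r → ρ_m = ρ_c (1 + h/r).
ρ_m = 2.87 × (1 + 1.39 km/10.23 km) = 3.26 g cm⁻³.

3.26 g cm⁻³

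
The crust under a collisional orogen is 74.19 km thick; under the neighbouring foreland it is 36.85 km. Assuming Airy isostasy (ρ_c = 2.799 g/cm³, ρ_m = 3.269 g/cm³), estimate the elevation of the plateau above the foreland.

5.37 km

Excess crust Δ = 74.19 km − 36.85 km = 37.34 km, split between elevation h and root r with h + r = Δ.
Airy balance ρ_c h = (ρ_m − ρ_c) r gives r = h ρ_c/(ρ_m − ρ_c), so h (1 + ρ_c/(ρ_m − ρ_c)) = Δ, i.e. h = Δ (ρ_m − ρ_c)/ρ_m.
h = 37.34 km × 0.47/3.269 = 5.37 km.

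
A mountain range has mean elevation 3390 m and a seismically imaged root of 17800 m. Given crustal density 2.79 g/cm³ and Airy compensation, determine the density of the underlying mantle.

Airy balance: ρ_c h = (ρ_m − ρ_c) r → ρ_m = ρ_c (1 + h/r).
ρ_m = 2.79 × (1 + 3390 m/17800 m) = 3.32 g/cm³.

3.32 g/cm³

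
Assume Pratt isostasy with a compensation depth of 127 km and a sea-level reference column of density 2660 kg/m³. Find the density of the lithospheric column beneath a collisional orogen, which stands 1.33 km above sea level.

Pratt balance: ρ_ref D = ρ (D + h).
ρ = ρ_ref D/(D + h) = 2660 × 127 km/(127 km + 1.33 km) = 2630 kg/m³.

2630 kg/m³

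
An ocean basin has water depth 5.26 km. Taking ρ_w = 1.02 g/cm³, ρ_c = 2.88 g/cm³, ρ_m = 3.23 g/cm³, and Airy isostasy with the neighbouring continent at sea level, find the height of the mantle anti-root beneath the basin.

28 km

In Airy isostatic equilibrium: replacing crust with seawater at the top is compensated by replacing crust with mantle at the base: d (ρ_c − ρ_w) = a (ρ_m − ρ_c).
a = d (ρ_c − ρ_w)/(ρ_m − ρ_c) = 5.26 km × 1.86/0.35 = 28 km.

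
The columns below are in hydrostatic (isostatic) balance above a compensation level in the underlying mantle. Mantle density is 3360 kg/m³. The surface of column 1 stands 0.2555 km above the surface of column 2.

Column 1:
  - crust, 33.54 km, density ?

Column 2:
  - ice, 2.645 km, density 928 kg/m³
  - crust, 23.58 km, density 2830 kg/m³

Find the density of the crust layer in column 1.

2770 kg/m³

Take the compensation level at the base of the deeper column (depth z_c below the surface of column 1) and equate Σ ρ_i t_i down to z_c; mantle fills any gap and the z_c terms cancel.
Column 1: 33.54×ρ + (z_c − 33.54)×3360
Column 2: 0.2555×0 + 2.645×928 + 23.58×2830 + (z_c − 0.2555 − 26.225)×3360
The z_c×3360 term appears on both sides and cancels. Collect the known terms of each column as K = Σ(ρt)_known − 3360 × (depth of known layers): K_1 = 0 − 3360×33.54 = −112694.4; K_2 = 69185.96 − 3360×(0.2555 + 26.225) = −19788.52.
Balance: K_1 + 33.54×ρ = K_2, so ρ = (K_2 − K_1)/33.54 = 92905.9/33.54 = 2770 kg/m³.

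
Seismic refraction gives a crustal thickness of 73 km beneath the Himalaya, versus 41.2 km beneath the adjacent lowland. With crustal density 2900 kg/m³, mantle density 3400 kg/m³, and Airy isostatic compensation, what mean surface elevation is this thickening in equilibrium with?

Excess crust Δ = 73 km − 41.2 km = 31.8 km, split between elevation h and root r with h + r = Δ.
Airy balance ρ_c h = (ρ_m − ρ_c) r gives r = h ρ_c/(ρ_m − ρ_c), so h (1 + ρ_c/(ρ_m − ρ_c)) = Δ, i.e. h = Δ (ρ_m − ρ_c)/ρ_m.
h = 31.8 km × 500/3400 = 4.68 km.

4.68 km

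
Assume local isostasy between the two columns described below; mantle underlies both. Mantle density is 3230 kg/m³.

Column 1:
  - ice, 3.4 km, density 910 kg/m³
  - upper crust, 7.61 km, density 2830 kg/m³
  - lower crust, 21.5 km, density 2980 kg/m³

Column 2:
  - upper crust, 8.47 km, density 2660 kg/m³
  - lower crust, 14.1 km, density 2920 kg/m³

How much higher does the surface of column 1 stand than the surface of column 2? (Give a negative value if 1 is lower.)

2.2 km

For any compensation level in the mantle, the mantle terms cancel and isostasy reduces to e = (Σt_1 − Σt_2) − (Σ(ρt)_1 − Σ(ρt)_2) / ρ_m.
Σt_1 = 32.51 km; Σt_2 = 22.57 km; Σ(ρt)_1 = 88700.3; Σ(ρt)_2 = 63702.2 (in km·kg/m³).
e = (32.51 − 22.57) − (88700.3 − 63702.2) / 3230 = 2.2 km.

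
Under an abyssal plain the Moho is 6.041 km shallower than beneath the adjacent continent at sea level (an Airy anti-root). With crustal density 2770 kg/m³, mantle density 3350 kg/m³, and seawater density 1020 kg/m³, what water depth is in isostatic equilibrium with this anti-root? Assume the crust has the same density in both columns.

2 km

Replacing a thickness d of crust by seawater at the top must be balanced by replacing crust with mantle at the base: d (ρ_c − ρ_w) = a (ρ_m − ρ_c).
d = a (ρ_m − ρ_c)/(ρ_c − ρ_w) = 6.041 km × 580/1750 = 2 km.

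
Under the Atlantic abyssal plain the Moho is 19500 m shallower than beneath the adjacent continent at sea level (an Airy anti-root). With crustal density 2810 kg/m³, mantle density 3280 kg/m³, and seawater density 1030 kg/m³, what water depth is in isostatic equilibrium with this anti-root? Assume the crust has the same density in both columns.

5150 m

Replacing a thickness d of crust by seawater at the top must be balanced by replacing crust with mantle at the base: d (ρ_c − ρ_w) = a (ρ_m − ρ_c).
d = a (ρ_m − ρ_c)/(ρ_c − ρ_w) = 19500 m × 470/1780 = 5150 m.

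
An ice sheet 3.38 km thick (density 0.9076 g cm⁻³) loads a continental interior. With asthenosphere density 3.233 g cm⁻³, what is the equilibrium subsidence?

For local isostatic compensation: the ice load ρ_ice t is balanced by mantle displaced below, ρ_m s.
s = t ρ_ice / ρ_m = 3.38 km × 0.9076/3.233 = 0.949 km.

0.949 km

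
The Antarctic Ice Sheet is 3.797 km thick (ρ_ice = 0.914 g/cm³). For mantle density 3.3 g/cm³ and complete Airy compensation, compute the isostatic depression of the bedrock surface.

1.05 km

For local isostatic compensation: the ice load ρ_ice t is balanced by mantle displaced below, ρ_m s.
s = t ρ_ice / ρ_m = 3.797 km × 0.914/3.3 = 1.05 km.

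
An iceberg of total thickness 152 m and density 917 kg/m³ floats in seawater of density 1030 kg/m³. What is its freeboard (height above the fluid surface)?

16.7 m

Floating equilibrium: submerged depth d = t ρ_obj/ρ_fluid = 152 m × 917/1030 = 135.3 m.
Freeboard = t − d = 152 m − 135.3 m = 16.7 m.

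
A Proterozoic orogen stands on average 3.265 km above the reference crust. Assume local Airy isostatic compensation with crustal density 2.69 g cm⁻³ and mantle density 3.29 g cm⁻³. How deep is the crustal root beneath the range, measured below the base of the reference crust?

14.6 km

For local isostatic compensation: the weight of the topography is balanced by the buoyancy of the root, ρ_c h = (ρ_m − ρ_c) r.
r = h · ρ_c / (ρ_m − ρ_c) = 3.265 km × 2.69 / (3.29 − 2.69) = 14.6 km.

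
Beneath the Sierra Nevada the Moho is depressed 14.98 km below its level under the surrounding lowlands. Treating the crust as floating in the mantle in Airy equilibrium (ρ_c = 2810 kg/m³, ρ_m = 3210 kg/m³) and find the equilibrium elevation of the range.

In Airy isostatic equilibrium: ρ_c h = (ρ_m − ρ_c) r.
h = r (ρ_m − ρ_c) / ρ_c = 14.98 km × (3210 − 2810) / 2810 = 2.13 km.

2.13 km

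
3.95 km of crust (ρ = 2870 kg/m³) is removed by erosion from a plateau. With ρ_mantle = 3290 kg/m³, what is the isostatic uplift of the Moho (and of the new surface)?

3.45 km

Unloading: uplift u = e ρ_c/ρ_m = 3.95 km × 2870/3290 = 3.45 km.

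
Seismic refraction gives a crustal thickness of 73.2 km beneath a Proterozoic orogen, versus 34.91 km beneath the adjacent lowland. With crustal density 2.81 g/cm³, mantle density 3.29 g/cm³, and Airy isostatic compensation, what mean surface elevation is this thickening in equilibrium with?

5.59 km

Excess crust Δ = 73.2 km − 34.91 km = 38.29 km, split between elevation h and root r with h + r = Δ.
Airy balance ρ_c h = (ρ_m − ρ_c) r gives r = h ρ_c/(ρ_m − ρ_c), so h (1 + ρ_c/(ρ_m − ρ_c)) = Δ, i.e. h = Δ (ρ_m − ρ_c)/ρ_m.
h = 38.29 km × 0.48/3.29 = 5.59 km.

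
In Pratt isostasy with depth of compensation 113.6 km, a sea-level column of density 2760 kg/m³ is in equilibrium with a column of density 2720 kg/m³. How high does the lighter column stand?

1.67 km

ρ_ref D = ρ (D + h) → h = D (ρ_ref − ρ)/ρ.
h = 113.6 km × (2760 − 2720)/2720 = 1.67 km.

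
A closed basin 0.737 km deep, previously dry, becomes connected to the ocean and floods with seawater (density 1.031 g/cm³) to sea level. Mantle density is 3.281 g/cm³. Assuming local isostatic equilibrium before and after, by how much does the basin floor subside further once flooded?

After flooding the water column is d + s deep. Its weight must equal the weight of mantle displaced by the extra subsidence s: (d + s) ρ_w = s ρ_m.
s = d ρ_w / (ρ_m − ρ_w) = 0.737 km × 1.031/(3.281 − 1.031) = 0.338 km.

0.338 km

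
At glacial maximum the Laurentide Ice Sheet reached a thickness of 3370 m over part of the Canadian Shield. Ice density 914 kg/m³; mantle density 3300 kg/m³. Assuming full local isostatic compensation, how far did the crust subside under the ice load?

933 m

For local isostatic compensation: the ice load ρ_ice t is balanced by mantle displaced below, ρ_m s.
s = t ρ_ice / ρ_m = 3370 m × 914/3300 = 933 m.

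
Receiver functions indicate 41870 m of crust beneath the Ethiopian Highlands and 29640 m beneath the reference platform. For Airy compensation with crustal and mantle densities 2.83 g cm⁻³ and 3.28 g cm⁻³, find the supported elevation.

1680 m

Excess crust Δ = 41870 m − 29640 m = 12230 m, split between elevation h and root r with h + r = Δ.
Airy balance ρ_c h = (ρ_m − ρ_c) r gives r = h ρ_c/(ρ_m − ρ_c), so h (1 + ρ_c/(ρ_m − ρ_c)) = Δ, i.e. h = Δ (ρ_m − ρ_c)/ρ_m.
h = 12230 m × 0.45/3.28 = 1680 m.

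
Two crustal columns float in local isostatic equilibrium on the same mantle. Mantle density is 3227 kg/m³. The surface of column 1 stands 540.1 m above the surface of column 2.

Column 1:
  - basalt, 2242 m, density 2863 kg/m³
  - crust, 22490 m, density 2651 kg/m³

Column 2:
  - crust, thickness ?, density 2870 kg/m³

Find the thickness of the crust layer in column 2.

33700 m

Take the compensation level at the base of the deeper column (depth z_c below the surface of column 1) and equate Σ ρ_i t_i down to z_c; mantle fills any gap and the z_c terms cancel.
Column 1: 2242×2863 + 22490×2651 + (z_c − 24732)×3227
Column 2: 540.1×0 + x×2870 + (z_c − 540.1 − 0 − x)×3227
The z_c×3227 term appears on both sides and cancels. Collect the known terms of each column as K = Σ(ρt)_known − 3227 × (depth of known layers): K_1 = 66039836 − 3227×24732 = −13770328; K_2 = 0 − 3227×(540.1 + 0) = −1742902.7.
Balance: K_1 = K_2 − x×(3227 − 2870), so x = (K_2 − K_1)/(3227 − 2870) = 12027400/357 = 33700 m.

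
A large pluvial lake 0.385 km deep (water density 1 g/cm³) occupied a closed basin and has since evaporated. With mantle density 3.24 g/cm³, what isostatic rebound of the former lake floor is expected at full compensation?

0.119 km

u = d ρ_w/ρ_m = 0.385 km × 1/3.24 = 0.119 km.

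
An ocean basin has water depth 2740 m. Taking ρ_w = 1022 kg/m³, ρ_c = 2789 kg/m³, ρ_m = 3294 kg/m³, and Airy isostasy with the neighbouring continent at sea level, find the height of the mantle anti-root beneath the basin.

Balancing pressure at the compensation depth: replacing crust with seawater at the top is compensated by replacing crust with mantle at the base: d (ρ_c − ρ_w) = a (ρ_m − ρ_c).
a = d (ρ_c − ρ_w)/(ρ_m − ρ_c) = 2740 m × 1767/505 = 9590 m.

9590 m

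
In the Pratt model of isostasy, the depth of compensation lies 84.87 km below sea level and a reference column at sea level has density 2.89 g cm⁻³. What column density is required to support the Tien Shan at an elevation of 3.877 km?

2.76 g cm⁻³

Pratt balance: ρ_ref D = ρ (D + h).
ρ = ρ_ref D/(D + h) = 2.89 × 84.87 km/(84.87 km + 3.877 km) = 2.76 g cm⁻³.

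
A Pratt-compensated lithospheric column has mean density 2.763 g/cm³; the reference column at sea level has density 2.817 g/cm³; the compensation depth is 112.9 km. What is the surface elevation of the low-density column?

ρ_ref D = ρ (D + h) → h = D (ρ_ref − ρ)/ρ.
h = 112.9 km × (2.817 − 2.763)/2.763 = 2.21 km.

2.21 km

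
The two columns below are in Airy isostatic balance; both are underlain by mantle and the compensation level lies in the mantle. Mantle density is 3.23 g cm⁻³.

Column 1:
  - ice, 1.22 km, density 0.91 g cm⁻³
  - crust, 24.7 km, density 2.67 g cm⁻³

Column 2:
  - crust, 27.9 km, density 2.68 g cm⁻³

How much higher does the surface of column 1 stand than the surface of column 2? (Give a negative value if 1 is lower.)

0.408 km

For any compensation level in the mantle, the mantle terms cancel and isostasy reduces to e = (Σt_1 − Σt_2) − (Σ(ρt)_1 − Σ(ρt)_2) / ρ_m.
Σt_1 = 25.92 km; Σt_2 = 27.9 km; Σ(ρt)_1 = 67.0592; Σ(ρt)_2 = 74.772 (in km·g cm⁻³).
e = (25.92 − 27.9) − (67.0592 − 74.772) / 3.23 = 0.408 km.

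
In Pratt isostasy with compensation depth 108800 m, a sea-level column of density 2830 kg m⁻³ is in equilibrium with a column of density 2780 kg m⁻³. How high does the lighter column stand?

ρ_ref D = ρ (D + h) → h = D (ρ_ref − ρ)/ρ.
h = 108800 m × (2830 − 2780)/2780 = 1960 m.

1960 m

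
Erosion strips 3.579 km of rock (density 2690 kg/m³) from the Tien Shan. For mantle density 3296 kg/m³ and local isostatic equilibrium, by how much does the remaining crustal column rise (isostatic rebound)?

Unloading: uplift u = e ρ_c/ρ_m = 3.579 km × 2690/3296 = 2.92 km.

2.92 km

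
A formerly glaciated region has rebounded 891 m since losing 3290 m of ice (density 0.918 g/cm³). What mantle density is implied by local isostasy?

ρ_m = ρ_ice t / u = 0.918 × 3290 m/891 m = 3.39 g/cm³.

3.39 g/cm³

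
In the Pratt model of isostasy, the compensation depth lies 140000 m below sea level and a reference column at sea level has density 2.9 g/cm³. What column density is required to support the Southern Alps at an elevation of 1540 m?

Pratt balance: ρ_ref D = ρ (D + h).
ρ = ρ_ref D/(D + h) = 2.9 × 140000 m/(140000 m + 1540 m) = 2.87 g/cm³.

2.87 g/cm³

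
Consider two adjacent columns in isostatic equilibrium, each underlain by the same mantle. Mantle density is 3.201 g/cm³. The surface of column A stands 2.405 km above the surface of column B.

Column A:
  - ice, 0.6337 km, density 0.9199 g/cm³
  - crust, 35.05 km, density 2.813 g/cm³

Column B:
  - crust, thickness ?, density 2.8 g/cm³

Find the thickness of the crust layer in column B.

18.3 km

Take the compensation level at the base of the deeper column (depth z_c below the surface of column A) and equate Σ ρ_i t_i down to z_c; mantle fills any gap and the z_c terms cancel.
Column A: 0.6337×0.9199 + 35.05×2.813 + (z_c − 35.6837)×3.201
Column B: 2.405×0 + x×2.8 + (z_c − 2.405 − 0 − x)×3.201
The z_c×3.201 term appears on both sides and cancels. Collect the known terms of each column as K = Σ(ρt)_known − 3.201 × (depth of known layers): K_A = 99.1785906 − 3.201×35.6837 = −15.0449331; K_B = 0 − 3.201×(2.405 + 0) = −7.698405.
Balance: K_A = K_B − x×(3.201 − 2.8), so x = (K_B − K_A)/(3.201 − 2.8) = 7.34653/0.401 = 18.3 km.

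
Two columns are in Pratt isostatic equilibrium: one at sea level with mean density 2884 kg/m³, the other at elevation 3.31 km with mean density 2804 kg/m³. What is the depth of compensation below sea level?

116 km

ρ_ref D = ρ (D + h) → D (ρ_ref − ρ) = ρ h.
D = ρ h/(ρ_ref − ρ) = 2804 × 3.31 km/(2884 − 2804) = 116 km.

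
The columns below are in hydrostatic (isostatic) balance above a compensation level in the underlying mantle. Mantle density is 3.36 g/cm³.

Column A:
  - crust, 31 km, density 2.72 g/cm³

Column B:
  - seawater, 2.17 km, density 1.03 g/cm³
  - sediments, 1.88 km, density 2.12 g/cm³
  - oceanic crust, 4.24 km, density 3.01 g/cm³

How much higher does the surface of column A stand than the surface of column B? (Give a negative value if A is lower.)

3.26 km

For any compensation level in the mantle, the mantle terms cancel and isostasy reduces to e = (Σt_A − Σt_B) − (Σ(ρt)_A − Σ(ρt)_B) / ρ_m.
Σt_A = 31 km; Σt_B = 8.29 km; Σ(ρt)_A = 84.32; Σ(ρt)_B = 18.9831 (in km·g/cm³).
e = (31 − 8.29) − (84.32 − 18.9831) / 3.36 = 3.26 km.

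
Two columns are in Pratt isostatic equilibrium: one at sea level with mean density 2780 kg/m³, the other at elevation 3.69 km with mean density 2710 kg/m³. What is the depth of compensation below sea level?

143 km

ρ_ref D = ρ (D + h) → D (ρ_ref − ρ) = ρ h.
D = ρ h/(ρ_ref − ρ) = 2710 × 3.69 km/(2780 − 2710) = 143 km.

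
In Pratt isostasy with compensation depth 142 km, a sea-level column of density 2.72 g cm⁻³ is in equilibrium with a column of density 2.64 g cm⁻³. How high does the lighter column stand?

ρ_ref D = ρ (D + h) → h = D (ρ_ref − ρ)/ρ.
h = 142 km × (2.72 − 2.64)/2.64 = 4.3 km.

4.3 km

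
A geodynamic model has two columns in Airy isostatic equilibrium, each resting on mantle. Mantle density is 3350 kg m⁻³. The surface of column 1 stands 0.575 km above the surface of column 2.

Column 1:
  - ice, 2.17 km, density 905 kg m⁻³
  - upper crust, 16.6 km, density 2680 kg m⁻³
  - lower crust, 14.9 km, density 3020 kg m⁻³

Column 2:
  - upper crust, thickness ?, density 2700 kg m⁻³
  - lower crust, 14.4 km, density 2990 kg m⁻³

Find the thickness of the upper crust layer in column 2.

Take the compensation level at the base of the deeper column (depth z_c below the surface of column 1) and equate Σ ρ_i t_i down to z_c; mantle fills any gap and the z_c terms cancel.
Column 1: 2.17×905 + 16.6×2680 + 14.9×3020 + (z_c − 33.67)×3350
Column 2: 0.575×0 + x×2700 + 14.4×2990 + (z_c − 0.575 − 14.4 − x)×3350
The z_c×3350 term appears on both sides and cancels. Collect the known terms of each column as K = Σ(ρt)_known − 3350 × (depth of known layers): K_1 = 91449.85 − 3350×33.67 = −21344.65; K_2 = 43056 − 3350×(0.575 + 14.4) = −7110.25.
Balance: K_1 = K_2 − x×(3350 − 2700), so x = (K_2 − K_1)/(3350 − 2700) = 14234.4/650 = 21.9 km.

21.9 km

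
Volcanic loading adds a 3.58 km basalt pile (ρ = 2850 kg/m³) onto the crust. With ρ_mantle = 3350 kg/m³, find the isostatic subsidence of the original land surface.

Subaerial loading: s = t ρ_load / ρ_m.
s = 3.58 km × 2850/3350 = 3.05 km.

3.05 km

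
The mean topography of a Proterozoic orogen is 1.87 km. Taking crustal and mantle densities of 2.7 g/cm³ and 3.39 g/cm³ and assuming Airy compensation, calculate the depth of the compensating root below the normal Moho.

By Archimedes' principle applied to the lithosphere: the weight of the topography is balanced by the buoyancy of the root, ρ_c h = (ρ_m − ρ_c) r.
r = h · ρ_c / (ρ_m − ρ_c) = 1.87 km × 2.7 / (3.39 − 2.7) = 7.32 km.

7.32 km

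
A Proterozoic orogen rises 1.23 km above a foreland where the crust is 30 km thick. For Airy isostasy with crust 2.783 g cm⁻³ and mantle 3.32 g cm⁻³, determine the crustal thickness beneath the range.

Root depth r = h ρ_c / (ρ_m − ρ_c) = 1.23 km × 2.783 / 0.537 = 6.374 km.
Total thickness = T + h + r = 30 km + 1.23 km + 6.374 km = 37.6 km.

37.6 km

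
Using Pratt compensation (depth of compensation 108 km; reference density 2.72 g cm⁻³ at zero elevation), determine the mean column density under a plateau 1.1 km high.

2.69 g cm⁻³

Pratt balance: ρ_ref D = ρ (D + h).
ρ = ρ_ref D/(D + h) = 2.72 × 108 km/(108 km + 1.1 km) = 2.69 g cm⁻³.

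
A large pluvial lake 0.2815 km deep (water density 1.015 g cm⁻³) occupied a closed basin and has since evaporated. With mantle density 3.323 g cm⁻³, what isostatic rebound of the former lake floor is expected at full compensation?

u = d ρ_w/ρ_m = 0.2815 km × 1.015/3.323 = 0.086 km.

0.086 km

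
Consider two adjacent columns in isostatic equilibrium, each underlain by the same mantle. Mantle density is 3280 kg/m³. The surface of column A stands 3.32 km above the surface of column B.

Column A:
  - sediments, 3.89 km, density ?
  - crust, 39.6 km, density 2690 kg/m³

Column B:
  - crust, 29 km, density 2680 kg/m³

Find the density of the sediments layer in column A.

2010 kg/m³

Take the compensation level at the base of the deeper column (depth z_c below the surface of column A) and equate Σ ρ_i t_i down to z_c; mantle fills any gap and the z_c terms cancel.
Column A: 3.89×ρ + 39.6×2690 + (z_c − 43.49)×3280
Column B: 3.32×0 + 29×2680 + (z_c − 3.32 − 29)×3280
The z_c×3280 term appears on both sides and cancels. Collect the known terms of each column as K = Σ(ρt)_known − 3280 × (depth of known layers): K_A = 106524 − 3280×43.49 = −36123.2; K_B = 77720 − 3280×(3.32 + 29) = −28289.6.
Balance: K_A + 3.89×ρ = K_B, so ρ = (K_B − K_A)/3.89 = 7833.6/3.89 = 2010 kg/m³.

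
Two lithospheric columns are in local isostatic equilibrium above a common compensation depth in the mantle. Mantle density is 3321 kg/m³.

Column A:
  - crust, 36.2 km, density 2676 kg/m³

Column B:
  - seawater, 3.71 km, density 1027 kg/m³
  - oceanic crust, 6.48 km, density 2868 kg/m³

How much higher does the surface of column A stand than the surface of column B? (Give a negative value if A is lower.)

For any compensation level in the mantle, the mantle terms cancel and isostasy reduces to e = (Σt_A − Σt_B) − (Σ(ρt)_A − Σ(ρt)_B) / ρ_m.
Σt_A = 36.2 km; Σt_B = 10.19 km; Σ(ρt)_A = 96871.2; Σ(ρt)_B = 22394.81 (in km·kg/m³).
e = (36.2 − 10.19) − (96871.2 − 22394.81) / 3321 = 3.58 km.

3.58 km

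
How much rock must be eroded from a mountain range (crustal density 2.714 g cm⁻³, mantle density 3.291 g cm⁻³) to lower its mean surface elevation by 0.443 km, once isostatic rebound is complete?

Net drop Δ = e − u = e − e ρ_c/ρ_m = e (ρ_m − ρ_c)/ρ_m.
e = Δ ρ_m/(ρ_m − ρ_c) = 0.443 km × 3.291/0.577 = 2.53 km.

2.53 km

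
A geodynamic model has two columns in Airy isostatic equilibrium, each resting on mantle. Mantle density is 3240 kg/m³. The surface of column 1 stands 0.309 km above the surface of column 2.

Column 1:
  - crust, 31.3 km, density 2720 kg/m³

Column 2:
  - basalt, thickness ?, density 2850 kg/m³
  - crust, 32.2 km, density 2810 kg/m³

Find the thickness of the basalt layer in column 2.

Take the compensation level at the base of the deeper column (depth z_c below the surface of column 1) and equate Σ ρ_i t_i down to z_c; mantle fills any gap and the z_c terms cancel.
Column 1: 31.3×2720 + (z_c − 31.3)×3240
Column 2: 0.309×0 + x×2850 + 32.2×2810 + (z_c − 0.309 − 32.2 − x)×3240
The z_c×3240 term appears on both sides and cancels. Collect the known terms of each column as K = Σ(ρt)_known − 3240 × (depth of known layers): K_1 = 85136 − 3240×31.3 = −16276; K_2 = 90482 − 3240×(0.309 + 32.2) = −14847.16.
Balance: K_1 = K_2 − x×(3240 − 2850), so x = (K_2 − K_1)/(3240 − 2850) = 1428.84/390 = 3.66 km.

3.66 km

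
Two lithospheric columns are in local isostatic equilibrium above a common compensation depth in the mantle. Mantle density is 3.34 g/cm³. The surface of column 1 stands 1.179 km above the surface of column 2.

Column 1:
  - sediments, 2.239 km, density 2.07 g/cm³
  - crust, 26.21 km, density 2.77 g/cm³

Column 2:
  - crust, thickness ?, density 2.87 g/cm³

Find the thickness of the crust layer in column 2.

Take the compensation level at the base of the deeper column (depth z_c below the surface of column 1) and equate Σ ρ_i t_i down to z_c; mantle fills any gap and the z_c terms cancel.
Column 1: 2.239×2.07 + 26.21×2.77 + (z_c − 28.449)×3.34
Column 2: 1.179×0 + x×2.87 + (z_c − 1.179 − 0 − x)×3.34
The z_c×3.34 term appears on both sides and cancels. Collect the known terms of each column as K = Σ(ρt)_known − 3.34 × (depth of known layers): K_1 = 77.23643 − 3.34×28.449 = −17.78323; K_2 = 0 − 3.34×(1.179 + 0) = −3.93786.
Balance: K_1 = K_2 − x×(3.34 − 2.87), so x = (K_2 − K_1)/(3.34 − 2.87) = 13.8454/0.47 = 29.5 km.

29.5 km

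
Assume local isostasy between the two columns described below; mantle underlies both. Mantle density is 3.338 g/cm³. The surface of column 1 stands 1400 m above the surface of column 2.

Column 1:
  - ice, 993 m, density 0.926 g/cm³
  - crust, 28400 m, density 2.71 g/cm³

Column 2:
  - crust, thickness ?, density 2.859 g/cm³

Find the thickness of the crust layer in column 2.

32500 m

Take the compensation level at the base of the deeper column (depth z_c below the surface of column 1) and equate Σ ρ_i t_i down to z_c; mantle fills any gap and the z_c terms cancel.
Column 1: 993×0.926 + 28400×2.71 + (z_c − 29393)×3.338
Column 2: 1400×0 + x×2.859 + (z_c − 1400 − 0 − x)×3.338
The z_c×3.338 term appears on both sides and cancels. Collect the known terms of each column as K = Σ(ρt)_known − 3.338 × (depth of known layers): K_1 = 77883.518 − 3.338×29393 = −20230.316; K_2 = 0 − 3.338×(1400 + 0) = −4673.2.
Balance: K_1 = K_2 − x×(3.338 − 2.859), so x = (K_2 − K_1)/(3.338 − 2.859) = 15557.1/0.479 = 32500 m.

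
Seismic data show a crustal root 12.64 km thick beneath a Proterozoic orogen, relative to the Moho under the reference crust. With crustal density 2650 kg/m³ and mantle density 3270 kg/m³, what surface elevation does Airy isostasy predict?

In Airy isostatic equilibrium: ρ_c h = (ρ_m − ρ_c) r.
h = r (ρ_m − ρ_c) / ρ_c = 12.64 km × (3270 − 2650) / 2650 = 2.96 km.

2.96 km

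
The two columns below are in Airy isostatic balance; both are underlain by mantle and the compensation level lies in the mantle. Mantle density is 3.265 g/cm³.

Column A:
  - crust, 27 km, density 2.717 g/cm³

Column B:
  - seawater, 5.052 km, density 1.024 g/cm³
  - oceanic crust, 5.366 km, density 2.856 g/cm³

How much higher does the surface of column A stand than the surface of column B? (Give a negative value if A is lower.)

0.392 km

For any compensation level in the mantle, the mantle terms cancel and isostasy reduces to e = (Σt_A − Σt_B) − (Σ(ρt)_A − Σ(ρt)_B) / ρ_m.
Σt_A = 27 km; Σt_B = 10.418 km; Σ(ρt)_A = 73.359; Σ(ρt)_B = 20.498544 (in km·g/cm³).
e = (27 − 10.418) − (73.359 − 20.498544) / 3.265 = 0.392 km.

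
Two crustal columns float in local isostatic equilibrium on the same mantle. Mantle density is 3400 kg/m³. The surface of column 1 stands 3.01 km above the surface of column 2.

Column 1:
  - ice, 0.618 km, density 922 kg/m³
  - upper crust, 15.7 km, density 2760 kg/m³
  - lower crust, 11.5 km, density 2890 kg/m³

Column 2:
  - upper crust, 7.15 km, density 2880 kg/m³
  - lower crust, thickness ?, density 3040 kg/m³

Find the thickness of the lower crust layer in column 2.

9.7 km

Take the compensation level at the base of the deeper column (depth z_c below the surface of column 1) and equate Σ ρ_i t_i down to z_c; mantle fills any gap and the z_c terms cancel.
Column 1: 0.618×922 + 15.7×2760 + 11.5×2890 + (z_c − 27.818)×3400
Column 2: 3.01×0 + 7.15×2880 + x×3040 + (z_c − 3.01 − 7.15 − x)×3400
The z_c×3400 term appears on both sides and cancels. Collect the known terms of each column as K = Σ(ρt)_known − 3400 × (depth of known layers): K_1 = 77136.796 − 3400×27.818 = −17444.404; K_2 = 20592 − 3400×(3.01 + 7.15) = −13952.
Balance: K_1 = K_2 − x×(3400 − 3040), so x = (K_2 − K_1)/(3400 − 3040) = 3492.4/360 = 9.7 km.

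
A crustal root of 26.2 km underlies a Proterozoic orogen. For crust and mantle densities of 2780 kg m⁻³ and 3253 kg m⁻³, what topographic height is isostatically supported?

By Archimedes' principle applied to the lithosphere: ρ_c h = (ρ_m − ρ_c) r.
h = r (ρ_m − ρ_c) / ρ_c = 26.2 km × (3253 − 2780) / 2780 = 4.46 km.

4.46 km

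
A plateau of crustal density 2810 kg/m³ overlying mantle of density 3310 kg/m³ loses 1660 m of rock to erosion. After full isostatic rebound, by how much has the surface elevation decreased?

251 m

Rebound u = e ρ_c/ρ_m = 1660 m × 2810/3310 = 1409 m.
Net surface drop = e − u = 1660 m − 1409 m = e (ρ_m − ρ_c)/ρ_m = 251 m.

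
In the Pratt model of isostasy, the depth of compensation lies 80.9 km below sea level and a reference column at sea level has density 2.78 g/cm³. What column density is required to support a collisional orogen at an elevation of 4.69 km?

Pratt balance: ρ_ref D = ρ (D + h).
ρ = ρ_ref D/(D + h) = 2.78 × 80.9 km/(80.9 km + 4.69 km) = 2.63 g/cm³.

2.63 g/cm³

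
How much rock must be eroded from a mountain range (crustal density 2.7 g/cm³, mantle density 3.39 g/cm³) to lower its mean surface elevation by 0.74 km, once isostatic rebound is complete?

3.64 km

Net drop Δ = e − u = e − e ρ_c/ρ_m = e (ρ_m − ρ_c)/ρ_m.
e = Δ ρ_m/(ρ_m − ρ_c) = 0.74 km × 3.39/0.69 = 3.64 km.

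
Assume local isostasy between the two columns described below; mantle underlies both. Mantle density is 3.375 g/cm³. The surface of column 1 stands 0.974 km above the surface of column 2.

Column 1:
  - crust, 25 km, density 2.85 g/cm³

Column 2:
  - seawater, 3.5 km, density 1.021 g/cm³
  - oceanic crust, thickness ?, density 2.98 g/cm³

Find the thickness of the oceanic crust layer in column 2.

4.05 km

Take the compensation level at the base of the deeper column (depth z_c below the surface of column 1) and equate Σ ρ_i t_i down to z_c; mantle fills any gap and the z_c terms cancel.
Column 1: 25×2.85 + (z_c − 25)×3.375
Column 2: 0.974×0 + 3.5×1.021 + x×2.98 + (z_c − 0.974 − 3.5 − x)×3.375
The z_c×3.375 term appears on both sides and cancels. Collect the known terms of each column as K = Σ(ρt)_known − 3.375 × (depth of known layers): K_1 = 71.25 − 3.375×25 = −13.125; K_2 = 3.5735 − 3.375×(0.974 + 3.5) = −11.52625.
Balance: K_1 = K_2 − x×(3.375 − 2.98), so x = (K_2 − K_1)/(3.375 − 2.98) = 1.59875/0.395 = 4.05 km.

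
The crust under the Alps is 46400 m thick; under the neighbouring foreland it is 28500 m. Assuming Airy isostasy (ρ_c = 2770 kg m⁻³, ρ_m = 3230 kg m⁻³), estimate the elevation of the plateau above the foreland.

Excess crust Δ = 46400 m − 28500 m = 17900 m, split between elevation h and root r with h + r = Δ.
Airy balance ρ_c h = (ρ_m − ρ_c) r gives r = h ρ_c/(ρ_m − ρ_c), so h (1 + ρ_c/(ρ_m − ρ_c)) = Δ, i.e. h = Δ (ρ_m − ρ_c)/ρ_m.
h = 17900 m × 460/3230 = 2550 m.

2550 m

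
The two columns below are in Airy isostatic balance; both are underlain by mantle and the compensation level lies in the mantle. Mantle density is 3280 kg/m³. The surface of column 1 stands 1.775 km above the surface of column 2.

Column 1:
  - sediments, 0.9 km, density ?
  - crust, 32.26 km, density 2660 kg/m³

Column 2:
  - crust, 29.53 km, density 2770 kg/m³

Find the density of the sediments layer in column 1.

Take the compensation level at the base of the deeper column (depth z_c below the surface of column 1) and equate Σ ρ_i t_i down to z_c; mantle fills any gap and the z_c terms cancel.
Column 1: 0.9×ρ + 32.26×2660 + (z_c − 33.16)×3280
Column 2: 1.775×0 + 29.53×2770 + (z_c − 1.775 − 29.53)×3280
The z_c×3280 term appears on both sides and cancels. Collect the known terms of each column as K = Σ(ρt)_known − 3280 × (depth of known layers): K_1 = 85811.6 − 3280×33.16 = −22953.2; K_2 = 81798.1 − 3280×(1.775 + 29.53) = −20882.3.
Balance: K_1 + 0.9×ρ = K_2, so ρ = (K_2 − K_1)/0.9 = 2070.9/0.9 = 2300 kg/m³.

2300 kg/m³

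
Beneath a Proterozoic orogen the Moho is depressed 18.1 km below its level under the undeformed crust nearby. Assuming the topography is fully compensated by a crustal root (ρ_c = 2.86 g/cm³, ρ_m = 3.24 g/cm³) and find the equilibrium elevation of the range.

2.4 km

Equating mass per unit area of the two columns: ρ_c h = (ρ_m − ρ_c) r.
h = r (ρ_m − ρ_c) / ρ_c = 18.1 km × (3.24 − 2.86) / 2.86 = 2.4 km.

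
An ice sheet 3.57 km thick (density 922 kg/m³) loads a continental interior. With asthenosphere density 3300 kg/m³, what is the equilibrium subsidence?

For local isostatic compensation: the ice load ρ_ice t is balanced by mantle displaced below, ρ_m s.
s = t ρ_ice / ρ_m = 3.57 km × 922/3300 = 0.997 km.

0.997 km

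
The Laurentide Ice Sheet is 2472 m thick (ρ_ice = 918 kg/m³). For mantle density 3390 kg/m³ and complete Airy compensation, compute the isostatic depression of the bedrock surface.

669 m

By Archimedes' principle applied to the lithosphere: the ice load ρ_ice t is balanced by mantle displaced below, ρ_m s.
s = t ρ_ice / ρ_m = 2472 m × 918/3390 = 669 m.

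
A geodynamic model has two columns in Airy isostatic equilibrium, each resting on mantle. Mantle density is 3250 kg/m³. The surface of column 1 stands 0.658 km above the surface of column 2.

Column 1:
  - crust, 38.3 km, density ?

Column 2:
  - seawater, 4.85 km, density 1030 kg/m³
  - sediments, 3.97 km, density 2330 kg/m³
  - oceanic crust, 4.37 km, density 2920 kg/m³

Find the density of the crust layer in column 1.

Take the compensation level at the base of the deeper column (depth z_c below the surface of column 1) and equate Σ ρ_i t_i down to z_c; mantle fills any gap and the z_c terms cancel.
Column 1: 38.3×ρ + (z_c − 38.3)×3250
Column 2: 0.658×0 + 4.85×1030 + 3.97×2330 + 4.37×2920 + (z_c − 0.658 − 13.19)×3250
The z_c×3250 term appears on both sides and cancels. Collect the known terms of each column as K = Σ(ρt)_known − 3250 × (depth of known layers): K_1 = 0 − 3250×38.3 = −124475; K_2 = 27006 − 3250×(0.658 + 13.19) = −18000.
Balance: K_1 + 38.3×ρ = K_2, so ρ = (K_2 − K_1)/38.3 = 106475/38.3 = 2780 kg/m³.

2780 kg/m³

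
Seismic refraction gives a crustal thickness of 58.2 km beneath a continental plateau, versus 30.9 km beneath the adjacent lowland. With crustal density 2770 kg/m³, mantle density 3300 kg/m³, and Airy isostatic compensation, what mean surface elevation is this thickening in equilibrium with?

4.38 km

Excess crust Δ = 58.2 km − 30.9 km = 27.3 km, split between elevation h and root r with h + r = Δ.
Airy balance ρ_c h = (ρ_m − ρ_c) r gives r = h ρ_c/(ρ_m − ρ_c), so h (1 + ρ_c/(ρ_m − ρ_c)) = Δ, i.e. h = Δ (ρ_m − ρ_c)/ρ_m.
h = 27.3 km × 530/3300 = 4.38 km.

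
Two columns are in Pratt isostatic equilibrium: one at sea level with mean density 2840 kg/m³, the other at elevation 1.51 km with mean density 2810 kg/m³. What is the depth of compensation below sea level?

ρ_ref D = ρ (D + h) → D (ρ_ref − ρ) = ρ h.
D = ρ h/(ρ_ref − ρ) = 2810 × 1.51 km/(2840 − 2810) = 141 km.

141 km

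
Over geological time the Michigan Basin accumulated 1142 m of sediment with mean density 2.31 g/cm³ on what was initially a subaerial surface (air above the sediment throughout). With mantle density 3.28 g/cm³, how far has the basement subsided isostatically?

804 m

Subaerial load: s = t ρ_sed / ρ_m = 1142 m × 2.31/3.28 = 804 m.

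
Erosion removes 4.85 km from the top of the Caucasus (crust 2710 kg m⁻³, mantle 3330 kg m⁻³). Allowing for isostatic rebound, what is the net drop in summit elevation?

Rebound u = e ρ_c/ρ_m = 4.85 km × 2710/3330 = 3.947 km.
Net surface drop = e − u = 4.85 km − 3.947 km = e (ρ_m − ρ_c)/ρ_m = 0.903 km.

0.903 km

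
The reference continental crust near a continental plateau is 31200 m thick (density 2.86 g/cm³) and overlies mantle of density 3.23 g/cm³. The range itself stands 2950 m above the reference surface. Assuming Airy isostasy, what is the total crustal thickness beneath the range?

57000 m

Root depth r = h ρ_c / (ρ_m − ρ_c) = 2950 m × 2.86 / 0.37 = 22800 m.
Total thickness = T + h + r = 31200 m + 2950 m + 22800 m = 57000 m.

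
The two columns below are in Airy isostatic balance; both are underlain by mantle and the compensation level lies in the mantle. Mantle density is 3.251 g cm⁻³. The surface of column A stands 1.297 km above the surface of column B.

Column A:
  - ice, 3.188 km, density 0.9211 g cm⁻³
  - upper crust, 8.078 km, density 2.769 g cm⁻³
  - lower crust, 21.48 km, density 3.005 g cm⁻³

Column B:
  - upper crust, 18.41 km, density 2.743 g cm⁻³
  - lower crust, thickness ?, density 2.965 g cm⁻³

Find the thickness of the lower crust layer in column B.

Take the compensation level at the base of the deeper column (depth z_c below the surface of column A) and equate Σ ρ_i t_i down to z_c; mantle fills any gap and the z_c terms cancel.
Column A: 3.188×0.9211 + 8.078×2.769 + 21.48×3.005 + (z_c − 32.746)×3.251
Column B: 1.297×0 + 18.41×2.743 + x×2.965 + (z_c − 1.297 − 18.41 − x)×3.251
The z_c×3.251 term appears on both sides and cancels. Collect the known terms of each column as K = Σ(ρt)_known − 3.251 × (depth of known layers): K_A = 89.8518488 − 3.251×32.746 = −16.6053972; K_B = 50.49863 − 3.251×(1.297 + 18.41) = −13.568827.
Balance: K_A = K_B − x×(3.251 − 2.965), so x = (K_B − K_A)/(3.251 − 2.965) = 3.03657/0.286 = 10.6 km.

10.6 km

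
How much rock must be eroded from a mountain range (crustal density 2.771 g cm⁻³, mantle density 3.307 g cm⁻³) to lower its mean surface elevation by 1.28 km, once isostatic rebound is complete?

7.9 km

Net drop Δ = e − u = e − e ρ_c/ρ_m = e (ρ_m − ρ_c)/ρ_m.
e = Δ ρ_m/(ρ_m − ρ_c) = 1.28 km × 3.307/0.536 = 7.9 km.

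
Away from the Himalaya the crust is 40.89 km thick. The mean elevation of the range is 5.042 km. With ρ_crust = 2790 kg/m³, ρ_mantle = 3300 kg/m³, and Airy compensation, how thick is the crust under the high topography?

73.5 km

Root depth r = h ρ_c / (ρ_m − ρ_c) = 5.042 km × 2790 / 510 = 27.58 km.
Total thickness = T + h + r = 40.89 km + 5.042 km + 27.58 km = 73.5 km.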